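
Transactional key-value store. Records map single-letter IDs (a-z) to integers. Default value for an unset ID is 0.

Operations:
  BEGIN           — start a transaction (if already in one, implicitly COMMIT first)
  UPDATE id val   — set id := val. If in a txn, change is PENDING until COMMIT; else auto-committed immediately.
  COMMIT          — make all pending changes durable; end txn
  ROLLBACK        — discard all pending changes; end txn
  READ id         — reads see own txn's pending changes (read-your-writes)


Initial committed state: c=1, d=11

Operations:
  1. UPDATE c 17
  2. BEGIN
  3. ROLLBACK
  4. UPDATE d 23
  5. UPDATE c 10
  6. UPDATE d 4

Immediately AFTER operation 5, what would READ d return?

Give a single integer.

Answer: 23

Derivation:
Initial committed: {c=1, d=11}
Op 1: UPDATE c=17 (auto-commit; committed c=17)
Op 2: BEGIN: in_txn=True, pending={}
Op 3: ROLLBACK: discarded pending []; in_txn=False
Op 4: UPDATE d=23 (auto-commit; committed d=23)
Op 5: UPDATE c=10 (auto-commit; committed c=10)
After op 5: visible(d) = 23 (pending={}, committed={c=10, d=23})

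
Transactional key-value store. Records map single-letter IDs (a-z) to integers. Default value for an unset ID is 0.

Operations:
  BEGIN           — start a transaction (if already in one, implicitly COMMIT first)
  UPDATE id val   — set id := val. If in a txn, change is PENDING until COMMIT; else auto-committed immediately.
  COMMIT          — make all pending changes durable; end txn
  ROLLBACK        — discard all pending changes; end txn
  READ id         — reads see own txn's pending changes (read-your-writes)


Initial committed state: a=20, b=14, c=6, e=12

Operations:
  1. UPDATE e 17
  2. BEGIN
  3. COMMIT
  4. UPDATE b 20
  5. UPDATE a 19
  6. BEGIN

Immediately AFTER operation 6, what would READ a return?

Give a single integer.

Initial committed: {a=20, b=14, c=6, e=12}
Op 1: UPDATE e=17 (auto-commit; committed e=17)
Op 2: BEGIN: in_txn=True, pending={}
Op 3: COMMIT: merged [] into committed; committed now {a=20, b=14, c=6, e=17}
Op 4: UPDATE b=20 (auto-commit; committed b=20)
Op 5: UPDATE a=19 (auto-commit; committed a=19)
Op 6: BEGIN: in_txn=True, pending={}
After op 6: visible(a) = 19 (pending={}, committed={a=19, b=20, c=6, e=17})

Answer: 19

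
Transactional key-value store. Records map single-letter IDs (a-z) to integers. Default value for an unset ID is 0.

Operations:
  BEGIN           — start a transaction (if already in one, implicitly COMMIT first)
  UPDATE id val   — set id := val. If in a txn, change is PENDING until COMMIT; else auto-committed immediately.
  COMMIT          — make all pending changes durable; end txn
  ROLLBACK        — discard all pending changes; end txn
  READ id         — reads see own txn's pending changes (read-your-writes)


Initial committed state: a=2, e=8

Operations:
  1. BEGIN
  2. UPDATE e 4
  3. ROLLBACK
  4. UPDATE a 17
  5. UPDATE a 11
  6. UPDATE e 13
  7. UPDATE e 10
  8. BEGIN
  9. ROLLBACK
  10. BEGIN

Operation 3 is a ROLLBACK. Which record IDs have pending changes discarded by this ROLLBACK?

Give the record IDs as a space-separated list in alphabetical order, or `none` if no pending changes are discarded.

Initial committed: {a=2, e=8}
Op 1: BEGIN: in_txn=True, pending={}
Op 2: UPDATE e=4 (pending; pending now {e=4})
Op 3: ROLLBACK: discarded pending ['e']; in_txn=False
Op 4: UPDATE a=17 (auto-commit; committed a=17)
Op 5: UPDATE a=11 (auto-commit; committed a=11)
Op 6: UPDATE e=13 (auto-commit; committed e=13)
Op 7: UPDATE e=10 (auto-commit; committed e=10)
Op 8: BEGIN: in_txn=True, pending={}
Op 9: ROLLBACK: discarded pending []; in_txn=False
Op 10: BEGIN: in_txn=True, pending={}
ROLLBACK at op 3 discards: ['e']

Answer: e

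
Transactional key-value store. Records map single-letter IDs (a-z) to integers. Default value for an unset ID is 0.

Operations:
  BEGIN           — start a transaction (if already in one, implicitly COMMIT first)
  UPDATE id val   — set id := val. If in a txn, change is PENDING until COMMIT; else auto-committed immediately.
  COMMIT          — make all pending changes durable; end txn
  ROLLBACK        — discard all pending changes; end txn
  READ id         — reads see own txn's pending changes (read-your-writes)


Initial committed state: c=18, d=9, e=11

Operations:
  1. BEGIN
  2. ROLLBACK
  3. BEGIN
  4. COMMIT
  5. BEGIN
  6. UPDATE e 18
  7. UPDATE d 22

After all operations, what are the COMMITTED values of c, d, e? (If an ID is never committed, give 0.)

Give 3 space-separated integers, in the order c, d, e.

Answer: 18 9 11

Derivation:
Initial committed: {c=18, d=9, e=11}
Op 1: BEGIN: in_txn=True, pending={}
Op 2: ROLLBACK: discarded pending []; in_txn=False
Op 3: BEGIN: in_txn=True, pending={}
Op 4: COMMIT: merged [] into committed; committed now {c=18, d=9, e=11}
Op 5: BEGIN: in_txn=True, pending={}
Op 6: UPDATE e=18 (pending; pending now {e=18})
Op 7: UPDATE d=22 (pending; pending now {d=22, e=18})
Final committed: {c=18, d=9, e=11}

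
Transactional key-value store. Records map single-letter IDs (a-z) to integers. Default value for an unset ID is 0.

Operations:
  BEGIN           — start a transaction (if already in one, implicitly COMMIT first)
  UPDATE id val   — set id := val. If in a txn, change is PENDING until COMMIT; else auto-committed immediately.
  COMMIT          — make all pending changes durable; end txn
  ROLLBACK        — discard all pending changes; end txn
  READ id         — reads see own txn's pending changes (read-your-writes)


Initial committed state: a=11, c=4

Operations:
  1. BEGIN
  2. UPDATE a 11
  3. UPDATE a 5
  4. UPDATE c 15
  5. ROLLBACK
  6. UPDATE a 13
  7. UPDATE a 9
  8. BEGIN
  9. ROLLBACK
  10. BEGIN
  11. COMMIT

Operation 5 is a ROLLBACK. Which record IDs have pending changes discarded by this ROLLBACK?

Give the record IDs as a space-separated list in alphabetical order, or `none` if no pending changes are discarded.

Initial committed: {a=11, c=4}
Op 1: BEGIN: in_txn=True, pending={}
Op 2: UPDATE a=11 (pending; pending now {a=11})
Op 3: UPDATE a=5 (pending; pending now {a=5})
Op 4: UPDATE c=15 (pending; pending now {a=5, c=15})
Op 5: ROLLBACK: discarded pending ['a', 'c']; in_txn=False
Op 6: UPDATE a=13 (auto-commit; committed a=13)
Op 7: UPDATE a=9 (auto-commit; committed a=9)
Op 8: BEGIN: in_txn=True, pending={}
Op 9: ROLLBACK: discarded pending []; in_txn=False
Op 10: BEGIN: in_txn=True, pending={}
Op 11: COMMIT: merged [] into committed; committed now {a=9, c=4}
ROLLBACK at op 5 discards: ['a', 'c']

Answer: a c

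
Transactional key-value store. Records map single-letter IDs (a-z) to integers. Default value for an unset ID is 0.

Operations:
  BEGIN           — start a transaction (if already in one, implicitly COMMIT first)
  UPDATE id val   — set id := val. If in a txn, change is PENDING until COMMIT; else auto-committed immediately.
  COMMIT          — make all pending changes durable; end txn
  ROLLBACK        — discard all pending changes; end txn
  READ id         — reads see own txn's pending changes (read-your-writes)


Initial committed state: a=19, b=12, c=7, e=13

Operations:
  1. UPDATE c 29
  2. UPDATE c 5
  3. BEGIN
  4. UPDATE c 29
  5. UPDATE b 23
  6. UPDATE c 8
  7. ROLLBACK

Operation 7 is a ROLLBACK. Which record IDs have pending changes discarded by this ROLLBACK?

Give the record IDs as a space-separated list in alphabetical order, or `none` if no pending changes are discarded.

Initial committed: {a=19, b=12, c=7, e=13}
Op 1: UPDATE c=29 (auto-commit; committed c=29)
Op 2: UPDATE c=5 (auto-commit; committed c=5)
Op 3: BEGIN: in_txn=True, pending={}
Op 4: UPDATE c=29 (pending; pending now {c=29})
Op 5: UPDATE b=23 (pending; pending now {b=23, c=29})
Op 6: UPDATE c=8 (pending; pending now {b=23, c=8})
Op 7: ROLLBACK: discarded pending ['b', 'c']; in_txn=False
ROLLBACK at op 7 discards: ['b', 'c']

Answer: b c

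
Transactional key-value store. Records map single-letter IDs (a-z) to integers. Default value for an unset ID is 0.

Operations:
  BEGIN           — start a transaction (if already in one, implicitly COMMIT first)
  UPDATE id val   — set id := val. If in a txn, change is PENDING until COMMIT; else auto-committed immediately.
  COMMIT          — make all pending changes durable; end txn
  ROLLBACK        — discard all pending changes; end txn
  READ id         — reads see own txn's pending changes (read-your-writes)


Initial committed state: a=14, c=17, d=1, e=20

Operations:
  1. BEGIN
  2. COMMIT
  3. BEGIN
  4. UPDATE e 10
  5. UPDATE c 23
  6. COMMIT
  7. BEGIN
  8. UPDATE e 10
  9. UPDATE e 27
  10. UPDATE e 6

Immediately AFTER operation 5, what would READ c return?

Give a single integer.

Initial committed: {a=14, c=17, d=1, e=20}
Op 1: BEGIN: in_txn=True, pending={}
Op 2: COMMIT: merged [] into committed; committed now {a=14, c=17, d=1, e=20}
Op 3: BEGIN: in_txn=True, pending={}
Op 4: UPDATE e=10 (pending; pending now {e=10})
Op 5: UPDATE c=23 (pending; pending now {c=23, e=10})
After op 5: visible(c) = 23 (pending={c=23, e=10}, committed={a=14, c=17, d=1, e=20})

Answer: 23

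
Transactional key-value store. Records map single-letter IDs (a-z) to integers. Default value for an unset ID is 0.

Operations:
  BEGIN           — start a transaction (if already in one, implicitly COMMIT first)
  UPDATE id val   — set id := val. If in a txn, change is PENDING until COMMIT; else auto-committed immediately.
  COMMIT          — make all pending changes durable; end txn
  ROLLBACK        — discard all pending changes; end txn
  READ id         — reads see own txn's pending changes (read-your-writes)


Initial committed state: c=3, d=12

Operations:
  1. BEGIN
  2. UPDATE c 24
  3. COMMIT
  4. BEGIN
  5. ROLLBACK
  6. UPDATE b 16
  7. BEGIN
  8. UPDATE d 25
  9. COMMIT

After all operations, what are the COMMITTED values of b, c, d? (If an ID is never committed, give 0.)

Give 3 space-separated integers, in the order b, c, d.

Initial committed: {c=3, d=12}
Op 1: BEGIN: in_txn=True, pending={}
Op 2: UPDATE c=24 (pending; pending now {c=24})
Op 3: COMMIT: merged ['c'] into committed; committed now {c=24, d=12}
Op 4: BEGIN: in_txn=True, pending={}
Op 5: ROLLBACK: discarded pending []; in_txn=False
Op 6: UPDATE b=16 (auto-commit; committed b=16)
Op 7: BEGIN: in_txn=True, pending={}
Op 8: UPDATE d=25 (pending; pending now {d=25})
Op 9: COMMIT: merged ['d'] into committed; committed now {b=16, c=24, d=25}
Final committed: {b=16, c=24, d=25}

Answer: 16 24 25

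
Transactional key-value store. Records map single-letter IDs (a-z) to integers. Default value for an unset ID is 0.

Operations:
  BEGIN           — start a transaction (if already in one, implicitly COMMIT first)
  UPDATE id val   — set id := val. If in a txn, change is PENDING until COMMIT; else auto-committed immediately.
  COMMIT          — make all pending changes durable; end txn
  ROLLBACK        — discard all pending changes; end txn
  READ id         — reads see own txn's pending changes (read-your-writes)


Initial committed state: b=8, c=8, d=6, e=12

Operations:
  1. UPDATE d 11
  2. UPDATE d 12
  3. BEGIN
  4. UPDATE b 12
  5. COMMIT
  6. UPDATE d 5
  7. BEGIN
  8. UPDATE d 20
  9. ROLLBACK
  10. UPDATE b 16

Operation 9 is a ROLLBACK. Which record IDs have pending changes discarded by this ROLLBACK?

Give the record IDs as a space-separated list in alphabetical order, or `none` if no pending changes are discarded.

Initial committed: {b=8, c=8, d=6, e=12}
Op 1: UPDATE d=11 (auto-commit; committed d=11)
Op 2: UPDATE d=12 (auto-commit; committed d=12)
Op 3: BEGIN: in_txn=True, pending={}
Op 4: UPDATE b=12 (pending; pending now {b=12})
Op 5: COMMIT: merged ['b'] into committed; committed now {b=12, c=8, d=12, e=12}
Op 6: UPDATE d=5 (auto-commit; committed d=5)
Op 7: BEGIN: in_txn=True, pending={}
Op 8: UPDATE d=20 (pending; pending now {d=20})
Op 9: ROLLBACK: discarded pending ['d']; in_txn=False
Op 10: UPDATE b=16 (auto-commit; committed b=16)
ROLLBACK at op 9 discards: ['d']

Answer: d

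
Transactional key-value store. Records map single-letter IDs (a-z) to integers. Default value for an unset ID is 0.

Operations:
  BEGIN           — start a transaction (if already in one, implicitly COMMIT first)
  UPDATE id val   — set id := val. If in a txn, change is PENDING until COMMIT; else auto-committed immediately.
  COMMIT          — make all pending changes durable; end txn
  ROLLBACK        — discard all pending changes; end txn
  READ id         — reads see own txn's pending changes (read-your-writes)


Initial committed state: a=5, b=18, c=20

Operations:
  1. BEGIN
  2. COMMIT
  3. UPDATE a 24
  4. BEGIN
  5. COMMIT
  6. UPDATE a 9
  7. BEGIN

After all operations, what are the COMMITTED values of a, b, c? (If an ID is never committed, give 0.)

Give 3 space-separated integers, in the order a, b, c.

Answer: 9 18 20

Derivation:
Initial committed: {a=5, b=18, c=20}
Op 1: BEGIN: in_txn=True, pending={}
Op 2: COMMIT: merged [] into committed; committed now {a=5, b=18, c=20}
Op 3: UPDATE a=24 (auto-commit; committed a=24)
Op 4: BEGIN: in_txn=True, pending={}
Op 5: COMMIT: merged [] into committed; committed now {a=24, b=18, c=20}
Op 6: UPDATE a=9 (auto-commit; committed a=9)
Op 7: BEGIN: in_txn=True, pending={}
Final committed: {a=9, b=18, c=20}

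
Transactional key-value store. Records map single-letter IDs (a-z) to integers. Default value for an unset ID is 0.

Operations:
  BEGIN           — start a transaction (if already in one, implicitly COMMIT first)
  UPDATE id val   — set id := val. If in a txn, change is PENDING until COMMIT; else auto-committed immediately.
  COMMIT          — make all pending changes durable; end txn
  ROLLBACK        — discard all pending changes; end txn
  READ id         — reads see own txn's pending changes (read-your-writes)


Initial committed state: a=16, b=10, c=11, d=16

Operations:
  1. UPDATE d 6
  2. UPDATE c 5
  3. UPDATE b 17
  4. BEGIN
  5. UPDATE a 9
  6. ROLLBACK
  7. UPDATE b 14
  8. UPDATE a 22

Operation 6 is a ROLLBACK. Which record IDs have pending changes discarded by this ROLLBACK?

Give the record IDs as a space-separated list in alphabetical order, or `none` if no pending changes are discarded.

Answer: a

Derivation:
Initial committed: {a=16, b=10, c=11, d=16}
Op 1: UPDATE d=6 (auto-commit; committed d=6)
Op 2: UPDATE c=5 (auto-commit; committed c=5)
Op 3: UPDATE b=17 (auto-commit; committed b=17)
Op 4: BEGIN: in_txn=True, pending={}
Op 5: UPDATE a=9 (pending; pending now {a=9})
Op 6: ROLLBACK: discarded pending ['a']; in_txn=False
Op 7: UPDATE b=14 (auto-commit; committed b=14)
Op 8: UPDATE a=22 (auto-commit; committed a=22)
ROLLBACK at op 6 discards: ['a']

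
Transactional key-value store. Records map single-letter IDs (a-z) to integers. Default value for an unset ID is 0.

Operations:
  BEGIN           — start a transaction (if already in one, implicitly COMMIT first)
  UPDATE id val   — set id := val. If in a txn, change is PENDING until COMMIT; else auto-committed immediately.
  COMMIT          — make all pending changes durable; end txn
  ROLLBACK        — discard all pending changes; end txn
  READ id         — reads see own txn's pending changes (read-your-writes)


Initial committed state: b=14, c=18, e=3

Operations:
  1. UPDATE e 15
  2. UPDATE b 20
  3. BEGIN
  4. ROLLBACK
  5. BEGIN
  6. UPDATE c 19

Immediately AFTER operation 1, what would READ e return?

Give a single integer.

Initial committed: {b=14, c=18, e=3}
Op 1: UPDATE e=15 (auto-commit; committed e=15)
After op 1: visible(e) = 15 (pending={}, committed={b=14, c=18, e=15})

Answer: 15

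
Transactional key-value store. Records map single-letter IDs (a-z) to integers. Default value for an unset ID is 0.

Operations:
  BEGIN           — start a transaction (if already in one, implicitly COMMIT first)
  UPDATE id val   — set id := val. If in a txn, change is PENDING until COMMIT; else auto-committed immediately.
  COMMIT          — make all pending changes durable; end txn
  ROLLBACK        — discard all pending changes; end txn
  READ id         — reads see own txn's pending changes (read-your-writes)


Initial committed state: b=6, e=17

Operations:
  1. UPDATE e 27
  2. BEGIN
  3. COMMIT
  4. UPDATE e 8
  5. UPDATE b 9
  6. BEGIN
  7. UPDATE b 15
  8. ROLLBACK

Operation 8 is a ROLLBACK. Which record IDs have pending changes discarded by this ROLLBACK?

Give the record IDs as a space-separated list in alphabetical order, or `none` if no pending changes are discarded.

Initial committed: {b=6, e=17}
Op 1: UPDATE e=27 (auto-commit; committed e=27)
Op 2: BEGIN: in_txn=True, pending={}
Op 3: COMMIT: merged [] into committed; committed now {b=6, e=27}
Op 4: UPDATE e=8 (auto-commit; committed e=8)
Op 5: UPDATE b=9 (auto-commit; committed b=9)
Op 6: BEGIN: in_txn=True, pending={}
Op 7: UPDATE b=15 (pending; pending now {b=15})
Op 8: ROLLBACK: discarded pending ['b']; in_txn=False
ROLLBACK at op 8 discards: ['b']

Answer: b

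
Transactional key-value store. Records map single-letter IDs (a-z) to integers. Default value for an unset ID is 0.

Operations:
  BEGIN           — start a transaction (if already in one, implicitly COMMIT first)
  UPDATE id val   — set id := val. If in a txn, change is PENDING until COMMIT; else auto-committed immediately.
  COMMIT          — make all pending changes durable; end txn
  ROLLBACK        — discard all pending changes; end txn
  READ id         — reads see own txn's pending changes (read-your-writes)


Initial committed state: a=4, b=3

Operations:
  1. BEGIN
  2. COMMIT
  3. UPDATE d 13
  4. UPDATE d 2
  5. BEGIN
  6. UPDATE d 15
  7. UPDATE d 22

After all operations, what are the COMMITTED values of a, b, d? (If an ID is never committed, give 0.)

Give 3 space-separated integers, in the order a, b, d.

Answer: 4 3 2

Derivation:
Initial committed: {a=4, b=3}
Op 1: BEGIN: in_txn=True, pending={}
Op 2: COMMIT: merged [] into committed; committed now {a=4, b=3}
Op 3: UPDATE d=13 (auto-commit; committed d=13)
Op 4: UPDATE d=2 (auto-commit; committed d=2)
Op 5: BEGIN: in_txn=True, pending={}
Op 6: UPDATE d=15 (pending; pending now {d=15})
Op 7: UPDATE d=22 (pending; pending now {d=22})
Final committed: {a=4, b=3, d=2}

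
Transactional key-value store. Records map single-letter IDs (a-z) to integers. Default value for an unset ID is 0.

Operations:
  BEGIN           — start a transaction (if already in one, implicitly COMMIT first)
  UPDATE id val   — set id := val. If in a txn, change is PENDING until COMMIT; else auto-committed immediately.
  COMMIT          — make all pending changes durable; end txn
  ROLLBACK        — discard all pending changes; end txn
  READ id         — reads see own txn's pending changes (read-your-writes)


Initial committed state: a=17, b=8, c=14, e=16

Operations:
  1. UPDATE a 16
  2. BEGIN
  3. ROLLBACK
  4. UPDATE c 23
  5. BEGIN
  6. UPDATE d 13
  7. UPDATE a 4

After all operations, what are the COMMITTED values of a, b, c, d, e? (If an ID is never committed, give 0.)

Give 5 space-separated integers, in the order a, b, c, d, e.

Initial committed: {a=17, b=8, c=14, e=16}
Op 1: UPDATE a=16 (auto-commit; committed a=16)
Op 2: BEGIN: in_txn=True, pending={}
Op 3: ROLLBACK: discarded pending []; in_txn=False
Op 4: UPDATE c=23 (auto-commit; committed c=23)
Op 5: BEGIN: in_txn=True, pending={}
Op 6: UPDATE d=13 (pending; pending now {d=13})
Op 7: UPDATE a=4 (pending; pending now {a=4, d=13})
Final committed: {a=16, b=8, c=23, e=16}

Answer: 16 8 23 0 16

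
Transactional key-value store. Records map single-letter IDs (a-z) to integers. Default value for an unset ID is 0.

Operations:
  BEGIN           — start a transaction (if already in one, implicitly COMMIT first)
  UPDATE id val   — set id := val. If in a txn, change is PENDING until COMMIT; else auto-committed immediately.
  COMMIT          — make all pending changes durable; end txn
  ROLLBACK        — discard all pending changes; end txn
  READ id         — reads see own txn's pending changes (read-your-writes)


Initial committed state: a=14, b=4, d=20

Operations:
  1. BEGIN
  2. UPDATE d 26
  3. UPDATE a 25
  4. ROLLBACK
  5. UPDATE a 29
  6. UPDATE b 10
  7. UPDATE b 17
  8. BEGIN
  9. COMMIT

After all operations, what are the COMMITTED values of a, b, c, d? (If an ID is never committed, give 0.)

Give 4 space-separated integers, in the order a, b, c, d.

Initial committed: {a=14, b=4, d=20}
Op 1: BEGIN: in_txn=True, pending={}
Op 2: UPDATE d=26 (pending; pending now {d=26})
Op 3: UPDATE a=25 (pending; pending now {a=25, d=26})
Op 4: ROLLBACK: discarded pending ['a', 'd']; in_txn=False
Op 5: UPDATE a=29 (auto-commit; committed a=29)
Op 6: UPDATE b=10 (auto-commit; committed b=10)
Op 7: UPDATE b=17 (auto-commit; committed b=17)
Op 8: BEGIN: in_txn=True, pending={}
Op 9: COMMIT: merged [] into committed; committed now {a=29, b=17, d=20}
Final committed: {a=29, b=17, d=20}

Answer: 29 17 0 20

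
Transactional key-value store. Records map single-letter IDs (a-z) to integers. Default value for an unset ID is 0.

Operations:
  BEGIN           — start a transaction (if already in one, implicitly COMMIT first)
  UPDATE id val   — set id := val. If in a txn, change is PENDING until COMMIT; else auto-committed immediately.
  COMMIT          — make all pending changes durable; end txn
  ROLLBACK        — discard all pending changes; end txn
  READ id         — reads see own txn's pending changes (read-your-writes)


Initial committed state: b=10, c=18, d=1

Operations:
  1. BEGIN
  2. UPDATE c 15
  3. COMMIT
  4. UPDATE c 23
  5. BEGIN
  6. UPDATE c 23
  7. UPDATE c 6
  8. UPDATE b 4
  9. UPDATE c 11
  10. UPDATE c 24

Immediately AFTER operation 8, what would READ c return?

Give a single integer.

Initial committed: {b=10, c=18, d=1}
Op 1: BEGIN: in_txn=True, pending={}
Op 2: UPDATE c=15 (pending; pending now {c=15})
Op 3: COMMIT: merged ['c'] into committed; committed now {b=10, c=15, d=1}
Op 4: UPDATE c=23 (auto-commit; committed c=23)
Op 5: BEGIN: in_txn=True, pending={}
Op 6: UPDATE c=23 (pending; pending now {c=23})
Op 7: UPDATE c=6 (pending; pending now {c=6})
Op 8: UPDATE b=4 (pending; pending now {b=4, c=6})
After op 8: visible(c) = 6 (pending={b=4, c=6}, committed={b=10, c=23, d=1})

Answer: 6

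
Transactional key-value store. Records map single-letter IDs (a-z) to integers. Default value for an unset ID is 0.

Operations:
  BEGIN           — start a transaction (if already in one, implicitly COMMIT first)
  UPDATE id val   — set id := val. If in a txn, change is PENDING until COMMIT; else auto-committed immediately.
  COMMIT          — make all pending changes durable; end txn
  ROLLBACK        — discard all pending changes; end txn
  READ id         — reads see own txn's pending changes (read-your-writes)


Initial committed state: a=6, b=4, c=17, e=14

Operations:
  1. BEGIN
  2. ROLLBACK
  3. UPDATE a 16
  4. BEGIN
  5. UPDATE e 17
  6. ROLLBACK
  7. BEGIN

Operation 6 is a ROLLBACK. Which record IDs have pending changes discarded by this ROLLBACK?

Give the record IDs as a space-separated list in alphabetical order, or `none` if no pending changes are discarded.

Answer: e

Derivation:
Initial committed: {a=6, b=4, c=17, e=14}
Op 1: BEGIN: in_txn=True, pending={}
Op 2: ROLLBACK: discarded pending []; in_txn=False
Op 3: UPDATE a=16 (auto-commit; committed a=16)
Op 4: BEGIN: in_txn=True, pending={}
Op 5: UPDATE e=17 (pending; pending now {e=17})
Op 6: ROLLBACK: discarded pending ['e']; in_txn=False
Op 7: BEGIN: in_txn=True, pending={}
ROLLBACK at op 6 discards: ['e']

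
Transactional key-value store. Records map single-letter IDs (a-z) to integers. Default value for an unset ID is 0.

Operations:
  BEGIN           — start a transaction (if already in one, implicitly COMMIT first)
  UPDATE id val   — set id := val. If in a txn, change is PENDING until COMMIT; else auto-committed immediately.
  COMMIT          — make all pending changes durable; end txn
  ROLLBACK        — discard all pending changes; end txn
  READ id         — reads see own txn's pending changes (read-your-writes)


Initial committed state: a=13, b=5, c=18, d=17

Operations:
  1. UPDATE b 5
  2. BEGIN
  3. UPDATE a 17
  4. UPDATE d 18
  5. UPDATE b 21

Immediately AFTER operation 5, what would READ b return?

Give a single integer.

Initial committed: {a=13, b=5, c=18, d=17}
Op 1: UPDATE b=5 (auto-commit; committed b=5)
Op 2: BEGIN: in_txn=True, pending={}
Op 3: UPDATE a=17 (pending; pending now {a=17})
Op 4: UPDATE d=18 (pending; pending now {a=17, d=18})
Op 5: UPDATE b=21 (pending; pending now {a=17, b=21, d=18})
After op 5: visible(b) = 21 (pending={a=17, b=21, d=18}, committed={a=13, b=5, c=18, d=17})

Answer: 21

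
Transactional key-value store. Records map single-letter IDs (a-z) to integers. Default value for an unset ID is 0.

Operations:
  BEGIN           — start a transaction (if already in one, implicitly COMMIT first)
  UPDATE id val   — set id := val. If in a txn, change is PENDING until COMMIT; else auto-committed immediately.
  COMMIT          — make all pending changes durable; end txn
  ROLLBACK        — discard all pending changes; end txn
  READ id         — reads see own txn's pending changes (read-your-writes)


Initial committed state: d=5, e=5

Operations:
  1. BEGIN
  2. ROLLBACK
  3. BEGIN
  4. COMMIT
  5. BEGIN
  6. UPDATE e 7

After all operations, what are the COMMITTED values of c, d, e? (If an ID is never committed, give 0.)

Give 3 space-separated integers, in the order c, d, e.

Initial committed: {d=5, e=5}
Op 1: BEGIN: in_txn=True, pending={}
Op 2: ROLLBACK: discarded pending []; in_txn=False
Op 3: BEGIN: in_txn=True, pending={}
Op 4: COMMIT: merged [] into committed; committed now {d=5, e=5}
Op 5: BEGIN: in_txn=True, pending={}
Op 6: UPDATE e=7 (pending; pending now {e=7})
Final committed: {d=5, e=5}

Answer: 0 5 5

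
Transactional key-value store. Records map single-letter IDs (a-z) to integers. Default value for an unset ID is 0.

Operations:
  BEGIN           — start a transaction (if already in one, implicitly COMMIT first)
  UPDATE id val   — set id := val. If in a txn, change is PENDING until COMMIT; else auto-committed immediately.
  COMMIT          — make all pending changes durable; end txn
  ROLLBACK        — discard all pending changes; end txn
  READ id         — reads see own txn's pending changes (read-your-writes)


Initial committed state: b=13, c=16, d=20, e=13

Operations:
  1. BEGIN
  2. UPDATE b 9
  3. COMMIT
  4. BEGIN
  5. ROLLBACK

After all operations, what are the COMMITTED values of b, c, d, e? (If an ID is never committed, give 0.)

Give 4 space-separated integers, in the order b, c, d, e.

Answer: 9 16 20 13

Derivation:
Initial committed: {b=13, c=16, d=20, e=13}
Op 1: BEGIN: in_txn=True, pending={}
Op 2: UPDATE b=9 (pending; pending now {b=9})
Op 3: COMMIT: merged ['b'] into committed; committed now {b=9, c=16, d=20, e=13}
Op 4: BEGIN: in_txn=True, pending={}
Op 5: ROLLBACK: discarded pending []; in_txn=False
Final committed: {b=9, c=16, d=20, e=13}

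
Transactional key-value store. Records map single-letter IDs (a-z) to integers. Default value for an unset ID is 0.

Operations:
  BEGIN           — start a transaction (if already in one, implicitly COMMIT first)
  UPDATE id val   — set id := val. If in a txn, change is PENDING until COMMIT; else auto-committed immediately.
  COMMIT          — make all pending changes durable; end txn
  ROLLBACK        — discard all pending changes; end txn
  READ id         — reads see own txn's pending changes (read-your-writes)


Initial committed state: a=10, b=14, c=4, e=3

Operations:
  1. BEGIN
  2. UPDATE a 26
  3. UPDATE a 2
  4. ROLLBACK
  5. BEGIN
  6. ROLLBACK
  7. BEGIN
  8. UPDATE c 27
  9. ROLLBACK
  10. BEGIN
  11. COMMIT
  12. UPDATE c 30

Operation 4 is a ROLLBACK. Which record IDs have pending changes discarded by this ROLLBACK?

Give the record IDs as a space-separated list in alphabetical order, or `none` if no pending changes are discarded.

Answer: a

Derivation:
Initial committed: {a=10, b=14, c=4, e=3}
Op 1: BEGIN: in_txn=True, pending={}
Op 2: UPDATE a=26 (pending; pending now {a=26})
Op 3: UPDATE a=2 (pending; pending now {a=2})
Op 4: ROLLBACK: discarded pending ['a']; in_txn=False
Op 5: BEGIN: in_txn=True, pending={}
Op 6: ROLLBACK: discarded pending []; in_txn=False
Op 7: BEGIN: in_txn=True, pending={}
Op 8: UPDATE c=27 (pending; pending now {c=27})
Op 9: ROLLBACK: discarded pending ['c']; in_txn=False
Op 10: BEGIN: in_txn=True, pending={}
Op 11: COMMIT: merged [] into committed; committed now {a=10, b=14, c=4, e=3}
Op 12: UPDATE c=30 (auto-commit; committed c=30)
ROLLBACK at op 4 discards: ['a']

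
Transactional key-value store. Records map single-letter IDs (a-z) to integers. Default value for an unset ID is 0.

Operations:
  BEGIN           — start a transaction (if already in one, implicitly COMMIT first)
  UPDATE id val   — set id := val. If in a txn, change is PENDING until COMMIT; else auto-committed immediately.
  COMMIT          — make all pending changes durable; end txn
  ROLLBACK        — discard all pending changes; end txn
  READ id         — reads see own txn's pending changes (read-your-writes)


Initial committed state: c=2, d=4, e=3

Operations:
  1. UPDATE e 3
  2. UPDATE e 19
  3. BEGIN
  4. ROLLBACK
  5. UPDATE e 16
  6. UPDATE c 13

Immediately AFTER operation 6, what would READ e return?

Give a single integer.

Answer: 16

Derivation:
Initial committed: {c=2, d=4, e=3}
Op 1: UPDATE e=3 (auto-commit; committed e=3)
Op 2: UPDATE e=19 (auto-commit; committed e=19)
Op 3: BEGIN: in_txn=True, pending={}
Op 4: ROLLBACK: discarded pending []; in_txn=False
Op 5: UPDATE e=16 (auto-commit; committed e=16)
Op 6: UPDATE c=13 (auto-commit; committed c=13)
After op 6: visible(e) = 16 (pending={}, committed={c=13, d=4, e=16})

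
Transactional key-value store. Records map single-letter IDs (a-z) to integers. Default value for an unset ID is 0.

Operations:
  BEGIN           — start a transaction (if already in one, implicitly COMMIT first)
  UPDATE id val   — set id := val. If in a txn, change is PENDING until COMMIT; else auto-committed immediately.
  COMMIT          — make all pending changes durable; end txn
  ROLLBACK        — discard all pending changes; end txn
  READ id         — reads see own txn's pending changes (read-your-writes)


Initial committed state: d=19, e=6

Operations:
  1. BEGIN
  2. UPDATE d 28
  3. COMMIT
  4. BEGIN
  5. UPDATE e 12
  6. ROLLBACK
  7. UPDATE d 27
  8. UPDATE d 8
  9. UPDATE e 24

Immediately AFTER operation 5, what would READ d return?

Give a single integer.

Initial committed: {d=19, e=6}
Op 1: BEGIN: in_txn=True, pending={}
Op 2: UPDATE d=28 (pending; pending now {d=28})
Op 3: COMMIT: merged ['d'] into committed; committed now {d=28, e=6}
Op 4: BEGIN: in_txn=True, pending={}
Op 5: UPDATE e=12 (pending; pending now {e=12})
After op 5: visible(d) = 28 (pending={e=12}, committed={d=28, e=6})

Answer: 28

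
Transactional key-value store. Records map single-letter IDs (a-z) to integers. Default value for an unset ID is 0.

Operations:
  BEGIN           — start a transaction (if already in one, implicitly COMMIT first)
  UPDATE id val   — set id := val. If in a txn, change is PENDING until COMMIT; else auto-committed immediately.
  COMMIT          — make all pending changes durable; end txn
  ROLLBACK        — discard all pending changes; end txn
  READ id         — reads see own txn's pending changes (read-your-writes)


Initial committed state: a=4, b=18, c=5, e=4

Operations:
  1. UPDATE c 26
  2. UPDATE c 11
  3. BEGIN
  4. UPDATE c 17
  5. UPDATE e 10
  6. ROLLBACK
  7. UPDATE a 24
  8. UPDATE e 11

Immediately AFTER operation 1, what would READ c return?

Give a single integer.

Answer: 26

Derivation:
Initial committed: {a=4, b=18, c=5, e=4}
Op 1: UPDATE c=26 (auto-commit; committed c=26)
After op 1: visible(c) = 26 (pending={}, committed={a=4, b=18, c=26, e=4})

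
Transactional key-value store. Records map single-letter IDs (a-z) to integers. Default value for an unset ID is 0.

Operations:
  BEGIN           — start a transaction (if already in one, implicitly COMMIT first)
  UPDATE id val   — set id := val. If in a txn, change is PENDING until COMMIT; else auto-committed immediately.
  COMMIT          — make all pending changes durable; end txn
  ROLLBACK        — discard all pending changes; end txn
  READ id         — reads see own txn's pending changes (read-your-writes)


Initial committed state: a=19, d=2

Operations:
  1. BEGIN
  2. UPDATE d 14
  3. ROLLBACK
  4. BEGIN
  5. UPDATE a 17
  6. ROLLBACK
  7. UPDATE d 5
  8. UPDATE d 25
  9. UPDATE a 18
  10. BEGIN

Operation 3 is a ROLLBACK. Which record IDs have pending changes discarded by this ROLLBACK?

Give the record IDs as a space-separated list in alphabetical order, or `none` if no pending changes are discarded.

Initial committed: {a=19, d=2}
Op 1: BEGIN: in_txn=True, pending={}
Op 2: UPDATE d=14 (pending; pending now {d=14})
Op 3: ROLLBACK: discarded pending ['d']; in_txn=False
Op 4: BEGIN: in_txn=True, pending={}
Op 5: UPDATE a=17 (pending; pending now {a=17})
Op 6: ROLLBACK: discarded pending ['a']; in_txn=False
Op 7: UPDATE d=5 (auto-commit; committed d=5)
Op 8: UPDATE d=25 (auto-commit; committed d=25)
Op 9: UPDATE a=18 (auto-commit; committed a=18)
Op 10: BEGIN: in_txn=True, pending={}
ROLLBACK at op 3 discards: ['d']

Answer: d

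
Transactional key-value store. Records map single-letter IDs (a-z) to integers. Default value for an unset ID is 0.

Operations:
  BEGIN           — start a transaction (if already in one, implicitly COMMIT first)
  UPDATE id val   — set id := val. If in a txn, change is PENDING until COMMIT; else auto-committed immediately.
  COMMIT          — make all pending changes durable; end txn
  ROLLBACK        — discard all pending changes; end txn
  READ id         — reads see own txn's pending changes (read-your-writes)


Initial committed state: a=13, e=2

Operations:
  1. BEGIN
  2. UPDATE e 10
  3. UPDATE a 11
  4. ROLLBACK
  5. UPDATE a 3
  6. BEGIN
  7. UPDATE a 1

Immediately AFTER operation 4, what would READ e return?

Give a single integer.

Initial committed: {a=13, e=2}
Op 1: BEGIN: in_txn=True, pending={}
Op 2: UPDATE e=10 (pending; pending now {e=10})
Op 3: UPDATE a=11 (pending; pending now {a=11, e=10})
Op 4: ROLLBACK: discarded pending ['a', 'e']; in_txn=False
After op 4: visible(e) = 2 (pending={}, committed={a=13, e=2})

Answer: 2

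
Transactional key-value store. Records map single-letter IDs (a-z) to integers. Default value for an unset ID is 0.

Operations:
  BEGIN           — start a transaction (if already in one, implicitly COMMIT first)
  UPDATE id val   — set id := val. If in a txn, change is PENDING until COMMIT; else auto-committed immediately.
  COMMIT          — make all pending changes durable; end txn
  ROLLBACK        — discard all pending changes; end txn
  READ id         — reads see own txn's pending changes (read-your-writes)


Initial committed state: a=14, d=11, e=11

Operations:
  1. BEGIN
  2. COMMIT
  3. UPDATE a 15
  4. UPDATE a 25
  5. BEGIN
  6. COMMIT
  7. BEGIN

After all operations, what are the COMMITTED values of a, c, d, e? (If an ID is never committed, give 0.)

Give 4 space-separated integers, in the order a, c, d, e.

Answer: 25 0 11 11

Derivation:
Initial committed: {a=14, d=11, e=11}
Op 1: BEGIN: in_txn=True, pending={}
Op 2: COMMIT: merged [] into committed; committed now {a=14, d=11, e=11}
Op 3: UPDATE a=15 (auto-commit; committed a=15)
Op 4: UPDATE a=25 (auto-commit; committed a=25)
Op 5: BEGIN: in_txn=True, pending={}
Op 6: COMMIT: merged [] into committed; committed now {a=25, d=11, e=11}
Op 7: BEGIN: in_txn=True, pending={}
Final committed: {a=25, d=11, e=11}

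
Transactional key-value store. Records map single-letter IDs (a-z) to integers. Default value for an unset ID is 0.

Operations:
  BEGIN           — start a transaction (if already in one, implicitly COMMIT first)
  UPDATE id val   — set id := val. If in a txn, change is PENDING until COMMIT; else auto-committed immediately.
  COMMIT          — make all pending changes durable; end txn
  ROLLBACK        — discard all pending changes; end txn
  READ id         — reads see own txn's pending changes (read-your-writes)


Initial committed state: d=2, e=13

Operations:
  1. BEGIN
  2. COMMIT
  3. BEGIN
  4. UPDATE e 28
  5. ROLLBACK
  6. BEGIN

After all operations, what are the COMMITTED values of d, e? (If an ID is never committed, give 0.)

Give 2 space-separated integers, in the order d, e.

Answer: 2 13

Derivation:
Initial committed: {d=2, e=13}
Op 1: BEGIN: in_txn=True, pending={}
Op 2: COMMIT: merged [] into committed; committed now {d=2, e=13}
Op 3: BEGIN: in_txn=True, pending={}
Op 4: UPDATE e=28 (pending; pending now {e=28})
Op 5: ROLLBACK: discarded pending ['e']; in_txn=False
Op 6: BEGIN: in_txn=True, pending={}
Final committed: {d=2, e=13}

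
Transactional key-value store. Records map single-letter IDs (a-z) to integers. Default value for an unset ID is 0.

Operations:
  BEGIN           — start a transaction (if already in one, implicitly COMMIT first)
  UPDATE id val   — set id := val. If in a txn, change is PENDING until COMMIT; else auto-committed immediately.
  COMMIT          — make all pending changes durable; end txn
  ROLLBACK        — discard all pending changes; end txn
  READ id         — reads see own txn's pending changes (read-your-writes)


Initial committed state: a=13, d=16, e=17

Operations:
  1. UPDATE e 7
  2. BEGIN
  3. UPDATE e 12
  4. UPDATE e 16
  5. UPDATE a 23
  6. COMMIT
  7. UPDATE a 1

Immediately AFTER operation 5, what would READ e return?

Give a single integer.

Answer: 16

Derivation:
Initial committed: {a=13, d=16, e=17}
Op 1: UPDATE e=7 (auto-commit; committed e=7)
Op 2: BEGIN: in_txn=True, pending={}
Op 3: UPDATE e=12 (pending; pending now {e=12})
Op 4: UPDATE e=16 (pending; pending now {e=16})
Op 5: UPDATE a=23 (pending; pending now {a=23, e=16})
After op 5: visible(e) = 16 (pending={a=23, e=16}, committed={a=13, d=16, e=7})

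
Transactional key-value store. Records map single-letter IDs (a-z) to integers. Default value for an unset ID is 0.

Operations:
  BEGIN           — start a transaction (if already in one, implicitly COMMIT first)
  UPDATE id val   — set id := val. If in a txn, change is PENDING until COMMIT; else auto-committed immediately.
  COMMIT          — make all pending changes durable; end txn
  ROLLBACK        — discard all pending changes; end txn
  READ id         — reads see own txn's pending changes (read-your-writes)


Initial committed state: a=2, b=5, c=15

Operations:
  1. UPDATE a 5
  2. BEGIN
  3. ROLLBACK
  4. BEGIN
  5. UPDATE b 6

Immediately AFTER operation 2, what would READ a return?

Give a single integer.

Answer: 5

Derivation:
Initial committed: {a=2, b=5, c=15}
Op 1: UPDATE a=5 (auto-commit; committed a=5)
Op 2: BEGIN: in_txn=True, pending={}
After op 2: visible(a) = 5 (pending={}, committed={a=5, b=5, c=15})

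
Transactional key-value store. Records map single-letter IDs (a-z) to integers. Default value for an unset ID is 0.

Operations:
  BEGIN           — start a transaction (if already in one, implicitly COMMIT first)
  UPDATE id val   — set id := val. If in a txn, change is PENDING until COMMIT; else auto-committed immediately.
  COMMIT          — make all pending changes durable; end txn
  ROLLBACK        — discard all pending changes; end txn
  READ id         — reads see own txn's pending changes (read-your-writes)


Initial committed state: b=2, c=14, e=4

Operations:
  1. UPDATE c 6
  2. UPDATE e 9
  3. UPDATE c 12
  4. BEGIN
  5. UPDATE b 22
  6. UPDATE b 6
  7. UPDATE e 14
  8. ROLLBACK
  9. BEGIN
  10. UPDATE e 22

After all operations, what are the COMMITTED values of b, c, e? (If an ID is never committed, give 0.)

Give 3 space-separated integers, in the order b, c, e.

Initial committed: {b=2, c=14, e=4}
Op 1: UPDATE c=6 (auto-commit; committed c=6)
Op 2: UPDATE e=9 (auto-commit; committed e=9)
Op 3: UPDATE c=12 (auto-commit; committed c=12)
Op 4: BEGIN: in_txn=True, pending={}
Op 5: UPDATE b=22 (pending; pending now {b=22})
Op 6: UPDATE b=6 (pending; pending now {b=6})
Op 7: UPDATE e=14 (pending; pending now {b=6, e=14})
Op 8: ROLLBACK: discarded pending ['b', 'e']; in_txn=False
Op 9: BEGIN: in_txn=True, pending={}
Op 10: UPDATE e=22 (pending; pending now {e=22})
Final committed: {b=2, c=12, e=9}

Answer: 2 12 9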